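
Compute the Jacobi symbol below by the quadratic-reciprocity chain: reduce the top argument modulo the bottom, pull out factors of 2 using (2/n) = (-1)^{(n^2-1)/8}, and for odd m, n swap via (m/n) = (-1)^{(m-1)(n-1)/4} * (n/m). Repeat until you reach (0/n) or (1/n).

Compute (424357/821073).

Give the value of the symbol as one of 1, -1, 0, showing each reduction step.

flip (424357/821073) -> (821073/424357): both odd, 424357 mod 4 = 1, 821073 mod 4 = 1, so the flip contributes +1; sign now +1
(821073/424357): 821073 mod 424357 = 396716, so (821073/424357) = (396716/424357)
factor out 2^2: 396716 = 2^2·99179; with 424357 mod 8 = 5, (2/424357) = -1; sign now +1; continue with (99179/424357)
flip (99179/424357) -> (424357/99179): both odd, 99179 mod 4 = 3, 424357 mod 4 = 1, so the flip contributes +1; sign now +1
(424357/99179): 424357 mod 99179 = 27641, so (424357/99179) = (27641/99179)
flip (27641/99179) -> (99179/27641): both odd, 27641 mod 4 = 1, 99179 mod 4 = 3, so the flip contributes +1; sign now +1
(99179/27641): 99179 mod 27641 = 16256, so (99179/27641) = (16256/27641)
factor out 2^7: 16256 = 2^7·127; with 27641 mod 8 = 1, (2/27641) = +1; sign now +1; continue with (127/27641)
flip (127/27641) -> (27641/127): both odd, 127 mod 4 = 3, 27641 mod 4 = 1, so the flip contributes +1; sign now +1
(27641/127): 27641 mod 127 = 82, so (27641/127) = (82/127)
factor out 2^1: 82 = 2^1·41; with 127 mod 8 = 7, (2/127) = +1; sign now +1; continue with (41/127)
flip (41/127) -> (127/41): both odd, 41 mod 4 = 1, 127 mod 4 = 3, so the flip contributes +1; sign now +1
(127/41): 127 mod 41 = 4, so (127/41) = (4/41)
factor out 2^2: 4 = 2^2·1; with 41 mod 8 = 1, (2/41) = +1; sign now +1; continue with (1/41)
reached (1/41) = 1, so the symbol is +1

1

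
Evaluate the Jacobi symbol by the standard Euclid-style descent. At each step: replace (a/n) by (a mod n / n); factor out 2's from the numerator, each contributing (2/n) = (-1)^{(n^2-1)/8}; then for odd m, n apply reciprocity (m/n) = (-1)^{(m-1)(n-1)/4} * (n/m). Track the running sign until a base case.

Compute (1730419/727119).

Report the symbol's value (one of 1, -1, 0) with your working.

-1

(1730419/727119) = (276181/727119)   [reduce mod 727119]
reciprocity: (276181/727119) = +1·(727119/276181) since 276181 mod 4 = 1, 727119 mod 4 = 3; sign now +1
(727119/276181) = (174757/276181)   [reduce mod 276181]
reciprocity: (174757/276181) = +1·(276181/174757) since 174757 mod 4 = 1, 276181 mod 4 = 1; sign now +1
(276181/174757) = (101424/174757)   [reduce mod 174757]
101424 = 2^4·6339; (2/174757) = -1 since 174757 mod 8 = 5, so (101424/174757) = (-1)^4·(6339/174757); sign now +1
reciprocity: (6339/174757) = +1·(174757/6339) since 6339 mod 4 = 3, 174757 mod 4 = 1; sign now +1
(174757/6339) = (3604/6339)   [reduce mod 6339]
3604 = 2^2·901; (2/6339) = -1 since 6339 mod 8 = 3, so (3604/6339) = (-1)^2·(901/6339); sign now +1
reciprocity: (901/6339) = +1·(6339/901) since 901 mod 4 = 1, 6339 mod 4 = 3; sign now +1
(6339/901) = (32/901)   [reduce mod 901]
32 = 2^5·1; (2/901) = -1 since 901 mod 8 = 5, so (32/901) = (-1)^5·(1/901); sign now -1
(1/901) = 1; final value = sign = -1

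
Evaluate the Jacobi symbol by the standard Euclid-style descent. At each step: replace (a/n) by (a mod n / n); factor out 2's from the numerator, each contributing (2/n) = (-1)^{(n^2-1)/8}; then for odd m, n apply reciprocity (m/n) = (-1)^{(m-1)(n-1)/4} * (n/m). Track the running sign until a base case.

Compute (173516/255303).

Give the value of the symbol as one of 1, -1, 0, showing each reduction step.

173516 = 2^2·43379; (2/255303) = +1 since 255303 mod 8 = 7, so (173516/255303) = (+1)^2·(43379/255303); sign now +1
reciprocity: (43379/255303) = -1·(255303/43379) since 43379 mod 4 = 3, 255303 mod 4 = 3; sign now -1
(255303/43379) = (38408/43379)   [reduce mod 43379]
38408 = 2^3·4801; (2/43379) = -1 since 43379 mod 8 = 3, so (38408/43379) = (-1)^3·(4801/43379); sign now +1
reciprocity: (4801/43379) = +1·(43379/4801) since 4801 mod 4 = 1, 43379 mod 4 = 3; sign now +1
(43379/4801) = (170/4801)   [reduce mod 4801]
170 = 2^1·85; (2/4801) = +1 since 4801 mod 8 = 1, so (170/4801) = (+1)^1·(85/4801); sign now +1
reciprocity: (85/4801) = +1·(4801/85) since 85 mod 4 = 1, 4801 mod 4 = 1; sign now +1
(4801/85) = (41/85)   [reduce mod 85]
reciprocity: (41/85) = +1·(85/41) since 41 mod 4 = 1, 85 mod 4 = 1; sign now +1
(85/41) = (3/41)   [reduce mod 41]
reciprocity: (3/41) = +1·(41/3) since 3 mod 4 = 3, 41 mod 4 = 1; sign now +1
(41/3) = (2/3)   [reduce mod 3]
2 = 2^1·1; (2/3) = -1 since 3 mod 8 = 3, so (2/3) = (-1)^1·(1/3); sign now -1
(1/3) = 1; final value = sign = -1

-1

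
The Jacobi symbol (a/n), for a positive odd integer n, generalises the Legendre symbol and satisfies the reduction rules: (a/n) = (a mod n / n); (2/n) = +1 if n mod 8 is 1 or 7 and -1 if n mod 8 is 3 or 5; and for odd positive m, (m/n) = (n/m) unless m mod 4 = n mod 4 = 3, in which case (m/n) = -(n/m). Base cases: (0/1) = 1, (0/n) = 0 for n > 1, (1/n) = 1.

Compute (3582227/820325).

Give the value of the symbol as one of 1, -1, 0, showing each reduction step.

0

(3582227/820325): 3582227 mod 820325 = 300927, so (3582227/820325) = (300927/820325)
flip (300927/820325) -> (820325/300927): both odd, 300927 mod 4 = 3, 820325 mod 4 = 1, so the flip contributes +1; sign now +1
(820325/300927): 820325 mod 300927 = 218471, so (820325/300927) = (218471/300927)
flip (218471/300927) -> (300927/218471): both odd, 218471 mod 4 = 3, 300927 mod 4 = 3, so the flip contributes -1; sign now -1
(300927/218471): 300927 mod 218471 = 82456, so (300927/218471) = (82456/218471)
factor out 2^3: 82456 = 2^3·10307; with 218471 mod 8 = 7, (2/218471) = +1; sign now -1; continue with (10307/218471)
flip (10307/218471) -> (218471/10307): both odd, 10307 mod 4 = 3, 218471 mod 4 = 3, so the flip contributes -1; sign now +1
(218471/10307): 218471 mod 10307 = 2024, so (218471/10307) = (2024/10307)
factor out 2^3: 2024 = 2^3·253; with 10307 mod 8 = 3, (2/10307) = -1; sign now -1; continue with (253/10307)
flip (253/10307) -> (10307/253): both odd, 253 mod 4 = 1, 10307 mod 4 = 3, so the flip contributes +1; sign now -1
(10307/253): 10307 mod 253 = 187, so (10307/253) = (187/253)
flip (187/253) -> (253/187): both odd, 187 mod 4 = 3, 253 mod 4 = 1, so the flip contributes +1; sign now -1
(253/187): 253 mod 187 = 66, so (253/187) = (66/187)
factor out 2^1: 66 = 2^1·33; with 187 mod 8 = 3, (2/187) = -1; sign now +1; continue with (33/187)
flip (33/187) -> (187/33): both odd, 33 mod 4 = 1, 187 mod 4 = 3, so the flip contributes +1; sign now +1
(187/33): 187 mod 33 = 22, so (187/33) = (22/33)
factor out 2^1: 22 = 2^1·11; with 33 mod 8 = 1, (2/33) = +1; sign now +1; continue with (11/33)
flip (11/33) -> (33/11): both odd, 11 mod 4 = 3, 33 mod 4 = 1, so the flip contributes +1; sign now +1
(33/11): 33 mod 11 = 0, so (33/11) = (0/11)
reached (0/11); gcd(a, n) > 1, so (0/11) = 0 and the symbol is 0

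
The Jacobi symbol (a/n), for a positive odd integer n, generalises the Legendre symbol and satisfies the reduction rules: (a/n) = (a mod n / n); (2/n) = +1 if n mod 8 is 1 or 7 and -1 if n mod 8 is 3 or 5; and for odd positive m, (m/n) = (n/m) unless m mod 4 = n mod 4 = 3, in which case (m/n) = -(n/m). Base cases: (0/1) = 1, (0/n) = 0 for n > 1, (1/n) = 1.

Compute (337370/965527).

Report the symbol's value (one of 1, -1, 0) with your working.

337370 = 2^1·168685; (2/965527) = +1 since 965527 mod 8 = 7, so (337370/965527) = (+1)^1·(168685/965527); sign now +1
reciprocity: (168685/965527) = +1·(965527/168685) since 168685 mod 4 = 1, 965527 mod 4 = 3; sign now +1
(965527/168685) = (122102/168685)   [reduce mod 168685]
122102 = 2^1·61051; (2/168685) = -1 since 168685 mod 8 = 5, so (122102/168685) = (-1)^1·(61051/168685); sign now -1
reciprocity: (61051/168685) = +1·(168685/61051) since 61051 mod 4 = 3, 168685 mod 4 = 1; sign now -1
(168685/61051) = (46583/61051)   [reduce mod 61051]
reciprocity: (46583/61051) = -1·(61051/46583) since 46583 mod 4 = 3, 61051 mod 4 = 3; sign now +1
(61051/46583) = (14468/46583)   [reduce mod 46583]
14468 = 2^2·3617; (2/46583) = +1 since 46583 mod 8 = 7, so (14468/46583) = (+1)^2·(3617/46583); sign now +1
reciprocity: (3617/46583) = +1·(46583/3617) since 3617 mod 4 = 1, 46583 mod 4 = 3; sign now +1
(46583/3617) = (3179/3617)   [reduce mod 3617]
reciprocity: (3179/3617) = +1·(3617/3179) since 3179 mod 4 = 3, 3617 mod 4 = 1; sign now +1
(3617/3179) = (438/3179)   [reduce mod 3179]
438 = 2^1·219; (2/3179) = -1 since 3179 mod 8 = 3, so (438/3179) = (-1)^1·(219/3179); sign now -1
reciprocity: (219/3179) = -1·(3179/219) since 219 mod 4 = 3, 3179 mod 4 = 3; sign now +1
(3179/219) = (113/219)   [reduce mod 219]
reciprocity: (113/219) = +1·(219/113) since 113 mod 4 = 1, 219 mod 4 = 3; sign now +1
(219/113) = (106/113)   [reduce mod 113]
106 = 2^1·53; (2/113) = +1 since 113 mod 8 = 1, so (106/113) = (+1)^1·(53/113); sign now +1
reciprocity: (53/113) = +1·(113/53) since 53 mod 4 = 1, 113 mod 4 = 1; sign now +1
(113/53) = (7/53)   [reduce mod 53]
reciprocity: (7/53) = +1·(53/7) since 7 mod 4 = 3, 53 mod 4 = 1; sign now +1
(53/7) = (4/7)   [reduce mod 7]
4 = 2^2·1; (2/7) = +1 since 7 mod 8 = 7, so (4/7) = (+1)^2·(1/7); sign now +1
(1/7) = 1; final value = sign = +1

1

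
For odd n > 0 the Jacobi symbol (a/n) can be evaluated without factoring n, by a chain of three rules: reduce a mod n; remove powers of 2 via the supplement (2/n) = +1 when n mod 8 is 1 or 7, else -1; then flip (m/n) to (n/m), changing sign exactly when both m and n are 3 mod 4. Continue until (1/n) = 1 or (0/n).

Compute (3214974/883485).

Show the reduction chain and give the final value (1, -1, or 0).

(3214974/883485) = (564519/883485)   [reduce mod 883485]
reciprocity: (564519/883485) = +1·(883485/564519) since 564519 mod 4 = 3, 883485 mod 4 = 1; sign now +1
(883485/564519) = (318966/564519)   [reduce mod 564519]
318966 = 2^1·159483; (2/564519) = +1 since 564519 mod 8 = 7, so (318966/564519) = (+1)^1·(159483/564519); sign now +1
reciprocity: (159483/564519) = -1·(564519/159483) since 159483 mod 4 = 3, 564519 mod 4 = 3; sign now -1
(564519/159483) = (86070/159483)   [reduce mod 159483]
86070 = 2^1·43035; (2/159483) = -1 since 159483 mod 8 = 3, so (86070/159483) = (-1)^1·(43035/159483); sign now +1
reciprocity: (43035/159483) = -1·(159483/43035) since 43035 mod 4 = 3, 159483 mod 4 = 3; sign now -1
(159483/43035) = (30378/43035)   [reduce mod 43035]
30378 = 2^1·15189; (2/43035) = -1 since 43035 mod 8 = 3, so (30378/43035) = (-1)^1·(15189/43035); sign now +1
reciprocity: (15189/43035) = +1·(43035/15189) since 15189 mod 4 = 1, 43035 mod 4 = 3; sign now +1
(43035/15189) = (12657/15189)   [reduce mod 15189]
reciprocity: (12657/15189) = +1·(15189/12657) since 12657 mod 4 = 1, 15189 mod 4 = 1; sign now +1
(15189/12657) = (2532/12657)   [reduce mod 12657]
2532 = 2^2·633; (2/12657) = +1 since 12657 mod 8 = 1, so (2532/12657) = (+1)^2·(633/12657); sign now +1
reciprocity: (633/12657) = +1·(12657/633) since 633 mod 4 = 1, 12657 mod 4 = 1; sign now +1
(12657/633) = (630/633)   [reduce mod 633]
630 = 2^1·315; (2/633) = +1 since 633 mod 8 = 1, so (630/633) = (+1)^1·(315/633); sign now +1
reciprocity: (315/633) = +1·(633/315) since 315 mod 4 = 3, 633 mod 4 = 1; sign now +1
(633/315) = (3/315)   [reduce mod 315]
reciprocity: (3/315) = -1·(315/3) since 3 mod 4 = 3, 315 mod 4 = 3; sign now -1
(315/3) = (0/3)   [reduce mod 3]
(0/3) = 0   [gcd(a, n) > 1]; final value = 0

0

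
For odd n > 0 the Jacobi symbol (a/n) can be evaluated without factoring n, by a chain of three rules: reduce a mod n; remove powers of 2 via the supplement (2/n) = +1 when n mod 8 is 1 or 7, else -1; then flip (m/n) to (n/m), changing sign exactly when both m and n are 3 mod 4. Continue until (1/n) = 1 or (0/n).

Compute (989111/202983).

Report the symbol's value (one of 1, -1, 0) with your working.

(989111/202983): 989111 mod 202983 = 177179, so (989111/202983) = (177179/202983)
flip (177179/202983) -> (202983/177179): both odd, 177179 mod 4 = 3, 202983 mod 4 = 3, so the flip contributes -1; sign now -1
(202983/177179): 202983 mod 177179 = 25804, so (202983/177179) = (25804/177179)
factor out 2^2: 25804 = 2^2·6451; with 177179 mod 8 = 3, (2/177179) = -1; sign now -1; continue with (6451/177179)
flip (6451/177179) -> (177179/6451): both odd, 6451 mod 4 = 3, 177179 mod 4 = 3, so the flip contributes -1; sign now +1
(177179/6451): 177179 mod 6451 = 3002, so (177179/6451) = (3002/6451)
factor out 2^1: 3002 = 2^1·1501; with 6451 mod 8 = 3, (2/6451) = -1; sign now -1; continue with (1501/6451)
flip (1501/6451) -> (6451/1501): both odd, 1501 mod 4 = 1, 6451 mod 4 = 3, so the flip contributes +1; sign now -1
(6451/1501): 6451 mod 1501 = 447, so (6451/1501) = (447/1501)
flip (447/1501) -> (1501/447): both odd, 447 mod 4 = 3, 1501 mod 4 = 1, so the flip contributes +1; sign now -1
(1501/447): 1501 mod 447 = 160, so (1501/447) = (160/447)
factor out 2^5: 160 = 2^5·5; with 447 mod 8 = 7, (2/447) = +1; sign now -1; continue with (5/447)
flip (5/447) -> (447/5): both odd, 5 mod 4 = 1, 447 mod 4 = 3, so the flip contributes +1; sign now -1
(447/5): 447 mod 5 = 2, so (447/5) = (2/5)
factor out 2^1: 2 = 2^1·1; with 5 mod 8 = 5, (2/5) = -1; sign now +1; continue with (1/5)
reached (1/5) = 1, so the symbol is +1

1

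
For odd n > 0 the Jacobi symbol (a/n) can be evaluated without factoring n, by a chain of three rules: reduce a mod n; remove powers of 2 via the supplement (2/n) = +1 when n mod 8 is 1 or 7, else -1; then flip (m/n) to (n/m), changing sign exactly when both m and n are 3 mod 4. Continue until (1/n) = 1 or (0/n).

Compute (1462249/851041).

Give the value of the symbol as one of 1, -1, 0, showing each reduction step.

-1

(1462249/851041): 1462249 mod 851041 = 611208, so (1462249/851041) = (611208/851041)
factor out 2^3: 611208 = 2^3·76401; with 851041 mod 8 = 1, (2/851041) = +1; sign now +1; continue with (76401/851041)
flip (76401/851041) -> (851041/76401): both odd, 76401 mod 4 = 1, 851041 mod 4 = 1, so the flip contributes +1; sign now +1
(851041/76401): 851041 mod 76401 = 10630, so (851041/76401) = (10630/76401)
factor out 2^1: 10630 = 2^1·5315; with 76401 mod 8 = 1, (2/76401) = +1; sign now +1; continue with (5315/76401)
flip (5315/76401) -> (76401/5315): both odd, 5315 mod 4 = 3, 76401 mod 4 = 1, so the flip contributes +1; sign now +1
(76401/5315): 76401 mod 5315 = 1991, so (76401/5315) = (1991/5315)
flip (1991/5315) -> (5315/1991): both odd, 1991 mod 4 = 3, 5315 mod 4 = 3, so the flip contributes -1; sign now -1
(5315/1991): 5315 mod 1991 = 1333, so (5315/1991) = (1333/1991)
flip (1333/1991) -> (1991/1333): both odd, 1333 mod 4 = 1, 1991 mod 4 = 3, so the flip contributes +1; sign now -1
(1991/1333): 1991 mod 1333 = 658, so (1991/1333) = (658/1333)
factor out 2^1: 658 = 2^1·329; with 1333 mod 8 = 5, (2/1333) = -1; sign now +1; continue with (329/1333)
flip (329/1333) -> (1333/329): both odd, 329 mod 4 = 1, 1333 mod 4 = 1, so the flip contributes +1; sign now +1
(1333/329): 1333 mod 329 = 17, so (1333/329) = (17/329)
flip (17/329) -> (329/17): both odd, 17 mod 4 = 1, 329 mod 4 = 1, so the flip contributes +1; sign now +1
(329/17): 329 mod 17 = 6, so (329/17) = (6/17)
factor out 2^1: 6 = 2^1·3; with 17 mod 8 = 1, (2/17) = +1; sign now +1; continue with (3/17)
flip (3/17) -> (17/3): both odd, 3 mod 4 = 3, 17 mod 4 = 1, so the flip contributes +1; sign now +1
(17/3): 17 mod 3 = 2, so (17/3) = (2/3)
factor out 2^1: 2 = 2^1·1; with 3 mod 8 = 3, (2/3) = -1; sign now -1; continue with (1/3)
reached (1/3) = 1, so the symbol is -1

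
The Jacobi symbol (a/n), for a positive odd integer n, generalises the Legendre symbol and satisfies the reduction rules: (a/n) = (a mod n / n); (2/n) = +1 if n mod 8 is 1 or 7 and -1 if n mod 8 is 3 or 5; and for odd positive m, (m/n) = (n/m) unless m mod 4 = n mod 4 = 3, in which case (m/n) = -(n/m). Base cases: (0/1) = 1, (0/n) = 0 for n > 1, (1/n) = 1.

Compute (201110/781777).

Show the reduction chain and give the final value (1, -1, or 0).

factor out 2^1: 201110 = 2^1·100555; with 781777 mod 8 = 1, (2/781777) = +1; sign now +1; continue with (100555/781777)
flip (100555/781777) -> (781777/100555): both odd, 100555 mod 4 = 3, 781777 mod 4 = 1, so the flip contributes +1; sign now +1
(781777/100555): 781777 mod 100555 = 77892, so (781777/100555) = (77892/100555)
factor out 2^2: 77892 = 2^2·19473; with 100555 mod 8 = 3, (2/100555) = -1; sign now +1; continue with (19473/100555)
flip (19473/100555) -> (100555/19473): both odd, 19473 mod 4 = 1, 100555 mod 4 = 3, so the flip contributes +1; sign now +1
(100555/19473): 100555 mod 19473 = 3190, so (100555/19473) = (3190/19473)
factor out 2^1: 3190 = 2^1·1595; with 19473 mod 8 = 1, (2/19473) = +1; sign now +1; continue with (1595/19473)
flip (1595/19473) -> (19473/1595): both odd, 1595 mod 4 = 3, 19473 mod 4 = 1, so the flip contributes +1; sign now +1
(19473/1595): 19473 mod 1595 = 333, so (19473/1595) = (333/1595)
flip (333/1595) -> (1595/333): both odd, 333 mod 4 = 1, 1595 mod 4 = 3, so the flip contributes +1; sign now +1
(1595/333): 1595 mod 333 = 263, so (1595/333) = (263/333)
flip (263/333) -> (333/263): both odd, 263 mod 4 = 3, 333 mod 4 = 1, so the flip contributes +1; sign now +1
(333/263): 333 mod 263 = 70, so (333/263) = (70/263)
factor out 2^1: 70 = 2^1·35; with 263 mod 8 = 7, (2/263) = +1; sign now +1; continue with (35/263)
flip (35/263) -> (263/35): both odd, 35 mod 4 = 3, 263 mod 4 = 3, so the flip contributes -1; sign now -1
(263/35): 263 mod 35 = 18, so (263/35) = (18/35)
factor out 2^1: 18 = 2^1·9; with 35 mod 8 = 3, (2/35) = -1; sign now +1; continue with (9/35)
flip (9/35) -> (35/9): both odd, 9 mod 4 = 1, 35 mod 4 = 3, so the flip contributes +1; sign now +1
(35/9): 35 mod 9 = 8, so (35/9) = (8/9)
factor out 2^3: 8 = 2^3·1; with 9 mod 8 = 1, (2/9) = +1; sign now +1; continue with (1/9)
reached (1/9) = 1, so the symbol is +1

1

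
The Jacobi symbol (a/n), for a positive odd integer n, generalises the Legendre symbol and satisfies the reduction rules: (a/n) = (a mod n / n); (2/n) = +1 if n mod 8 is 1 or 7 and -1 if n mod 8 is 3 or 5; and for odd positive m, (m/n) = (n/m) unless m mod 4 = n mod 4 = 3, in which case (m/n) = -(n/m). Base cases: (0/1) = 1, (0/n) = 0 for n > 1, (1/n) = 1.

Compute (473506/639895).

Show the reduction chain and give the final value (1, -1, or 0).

factor out 2^1: 473506 = 2^1·236753; with 639895 mod 8 = 7, (2/639895) = +1; sign now +1; continue with (236753/639895)
flip (236753/639895) -> (639895/236753): both odd, 236753 mod 4 = 1, 639895 mod 4 = 3, so the flip contributes +1; sign now +1
(639895/236753): 639895 mod 236753 = 166389, so (639895/236753) = (166389/236753)
flip (166389/236753) -> (236753/166389): both odd, 166389 mod 4 = 1, 236753 mod 4 = 1, so the flip contributes +1; sign now +1
(236753/166389): 236753 mod 166389 = 70364, so (236753/166389) = (70364/166389)
factor out 2^2: 70364 = 2^2·17591; with 166389 mod 8 = 5, (2/166389) = -1; sign now +1; continue with (17591/166389)
flip (17591/166389) -> (166389/17591): both odd, 17591 mod 4 = 3, 166389 mod 4 = 1, so the flip contributes +1; sign now +1
(166389/17591): 166389 mod 17591 = 8070, so (166389/17591) = (8070/17591)
factor out 2^1: 8070 = 2^1·4035; with 17591 mod 8 = 7, (2/17591) = +1; sign now +1; continue with (4035/17591)
flip (4035/17591) -> (17591/4035): both odd, 4035 mod 4 = 3, 17591 mod 4 = 3, so the flip contributes -1; sign now -1
(17591/4035): 17591 mod 4035 = 1451, so (17591/4035) = (1451/4035)
flip (1451/4035) -> (4035/1451): both odd, 1451 mod 4 = 3, 4035 mod 4 = 3, so the flip contributes -1; sign now +1
(4035/1451): 4035 mod 1451 = 1133, so (4035/1451) = (1133/1451)
flip (1133/1451) -> (1451/1133): both odd, 1133 mod 4 = 1, 1451 mod 4 = 3, so the flip contributes +1; sign now +1
(1451/1133): 1451 mod 1133 = 318, so (1451/1133) = (318/1133)
factor out 2^1: 318 = 2^1·159; with 1133 mod 8 = 5, (2/1133) = -1; sign now -1; continue with (159/1133)
flip (159/1133) -> (1133/159): both odd, 159 mod 4 = 3, 1133 mod 4 = 1, so the flip contributes +1; sign now -1
(1133/159): 1133 mod 159 = 20, so (1133/159) = (20/159)
factor out 2^2: 20 = 2^2·5; with 159 mod 8 = 7, (2/159) = +1; sign now -1; continue with (5/159)
flip (5/159) -> (159/5): both odd, 5 mod 4 = 1, 159 mod 4 = 3, so the flip contributes +1; sign now -1
(159/5): 159 mod 5 = 4, so (159/5) = (4/5)
factor out 2^2: 4 = 2^2·1; with 5 mod 8 = 5, (2/5) = -1; sign now -1; continue with (1/5)
reached (1/5) = 1, so the symbol is -1

-1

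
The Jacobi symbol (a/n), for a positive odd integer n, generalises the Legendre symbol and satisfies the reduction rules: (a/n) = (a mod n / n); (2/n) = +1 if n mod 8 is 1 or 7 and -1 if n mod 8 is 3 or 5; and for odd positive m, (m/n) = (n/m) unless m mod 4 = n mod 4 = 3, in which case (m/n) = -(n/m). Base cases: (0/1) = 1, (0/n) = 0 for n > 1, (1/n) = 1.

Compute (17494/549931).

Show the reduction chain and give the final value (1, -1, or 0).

factor out 2^1: 17494 = 2^1·8747; with 549931 mod 8 = 3, (2/549931) = -1; sign now -1; continue with (8747/549931)
flip (8747/549931) -> (549931/8747): both odd, 8747 mod 4 = 3, 549931 mod 4 = 3, so the flip contributes -1; sign now +1
(549931/8747): 549931 mod 8747 = 7617, so (549931/8747) = (7617/8747)
flip (7617/8747) -> (8747/7617): both odd, 7617 mod 4 = 1, 8747 mod 4 = 3, so the flip contributes +1; sign now +1
(8747/7617): 8747 mod 7617 = 1130, so (8747/7617) = (1130/7617)
factor out 2^1: 1130 = 2^1·565; with 7617 mod 8 = 1, (2/7617) = +1; sign now +1; continue with (565/7617)
flip (565/7617) -> (7617/565): both odd, 565 mod 4 = 1, 7617 mod 4 = 1, so the flip contributes +1; sign now +1
(7617/565): 7617 mod 565 = 272, so (7617/565) = (272/565)
factor out 2^4: 272 = 2^4·17; with 565 mod 8 = 5, (2/565) = -1; sign now +1; continue with (17/565)
flip (17/565) -> (565/17): both odd, 17 mod 4 = 1, 565 mod 4 = 1, so the flip contributes +1; sign now +1
(565/17): 565 mod 17 = 4, so (565/17) = (4/17)
factor out 2^2: 4 = 2^2·1; with 17 mod 8 = 1, (2/17) = +1; sign now +1; continue with (1/17)
reached (1/17) = 1, so the symbol is +1

1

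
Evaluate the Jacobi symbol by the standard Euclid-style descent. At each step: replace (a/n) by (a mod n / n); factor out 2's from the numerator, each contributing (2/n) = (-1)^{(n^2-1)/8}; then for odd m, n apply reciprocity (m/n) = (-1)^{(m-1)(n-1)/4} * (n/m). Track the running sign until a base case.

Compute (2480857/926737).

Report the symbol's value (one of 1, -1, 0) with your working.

(2480857/926737): 2480857 mod 926737 = 627383, so (2480857/926737) = (627383/926737)
flip (627383/926737) -> (926737/627383): both odd, 627383 mod 4 = 3, 926737 mod 4 = 1, so the flip contributes +1; sign now +1
(926737/627383): 926737 mod 627383 = 299354, so (926737/627383) = (299354/627383)
factor out 2^1: 299354 = 2^1·149677; with 627383 mod 8 = 7, (2/627383) = +1; sign now +1; continue with (149677/627383)
flip (149677/627383) -> (627383/149677): both odd, 149677 mod 4 = 1, 627383 mod 4 = 3, so the flip contributes +1; sign now +1
(627383/149677): 627383 mod 149677 = 28675, so (627383/149677) = (28675/149677)
flip (28675/149677) -> (149677/28675): both odd, 28675 mod 4 = 3, 149677 mod 4 = 1, so the flip contributes +1; sign now +1
(149677/28675): 149677 mod 28675 = 6302, so (149677/28675) = (6302/28675)
factor out 2^1: 6302 = 2^1·3151; with 28675 mod 8 = 3, (2/28675) = -1; sign now -1; continue with (3151/28675)
flip (3151/28675) -> (28675/3151): both odd, 3151 mod 4 = 3, 28675 mod 4 = 3, so the flip contributes -1; sign now +1
(28675/3151): 28675 mod 3151 = 316, so (28675/3151) = (316/3151)
factor out 2^2: 316 = 2^2·79; with 3151 mod 8 = 7, (2/3151) = +1; sign now +1; continue with (79/3151)
flip (79/3151) -> (3151/79): both odd, 79 mod 4 = 3, 3151 mod 4 = 3, so the flip contributes -1; sign now -1
(3151/79): 3151 mod 79 = 70, so (3151/79) = (70/79)
factor out 2^1: 70 = 2^1·35; with 79 mod 8 = 7, (2/79) = +1; sign now -1; continue with (35/79)
flip (35/79) -> (79/35): both odd, 35 mod 4 = 3, 79 mod 4 = 3, so the flip contributes -1; sign now +1
(79/35): 79 mod 35 = 9, so (79/35) = (9/35)
flip (9/35) -> (35/9): both odd, 9 mod 4 = 1, 35 mod 4 = 3, so the flip contributes +1; sign now +1
(35/9): 35 mod 9 = 8, so (35/9) = (8/9)
factor out 2^3: 8 = 2^3·1; with 9 mod 8 = 1, (2/9) = +1; sign now +1; continue with (1/9)
reached (1/9) = 1, so the symbol is +1

1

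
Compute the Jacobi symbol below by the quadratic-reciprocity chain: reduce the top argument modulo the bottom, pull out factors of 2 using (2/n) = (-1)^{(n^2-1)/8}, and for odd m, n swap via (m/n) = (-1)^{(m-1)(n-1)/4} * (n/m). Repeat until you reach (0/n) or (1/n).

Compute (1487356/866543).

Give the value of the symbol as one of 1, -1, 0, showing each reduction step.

1

(1487356/866543): 1487356 mod 866543 = 620813, so (1487356/866543) = (620813/866543)
flip (620813/866543) -> (866543/620813): both odd, 620813 mod 4 = 1, 866543 mod 4 = 3, so the flip contributes +1; sign now +1
(866543/620813): 866543 mod 620813 = 245730, so (866543/620813) = (245730/620813)
factor out 2^1: 245730 = 2^1·122865; with 620813 mod 8 = 5, (2/620813) = -1; sign now -1; continue with (122865/620813)
flip (122865/620813) -> (620813/122865): both odd, 122865 mod 4 = 1, 620813 mod 4 = 1, so the flip contributes +1; sign now -1
(620813/122865): 620813 mod 122865 = 6488, so (620813/122865) = (6488/122865)
factor out 2^3: 6488 = 2^3·811; with 122865 mod 8 = 1, (2/122865) = +1; sign now -1; continue with (811/122865)
flip (811/122865) -> (122865/811): both odd, 811 mod 4 = 3, 122865 mod 4 = 1, so the flip contributes +1; sign now -1
(122865/811): 122865 mod 811 = 404, so (122865/811) = (404/811)
factor out 2^2: 404 = 2^2·101; with 811 mod 8 = 3, (2/811) = -1; sign now -1; continue with (101/811)
flip (101/811) -> (811/101): both odd, 101 mod 4 = 1, 811 mod 4 = 3, so the flip contributes +1; sign now -1
(811/101): 811 mod 101 = 3, so (811/101) = (3/101)
flip (3/101) -> (101/3): both odd, 3 mod 4 = 3, 101 mod 4 = 1, so the flip contributes +1; sign now -1
(101/3): 101 mod 3 = 2, so (101/3) = (2/3)
factor out 2^1: 2 = 2^1·1; with 3 mod 8 = 3, (2/3) = -1; sign now +1; continue with (1/3)
reached (1/3) = 1, so the symbol is +1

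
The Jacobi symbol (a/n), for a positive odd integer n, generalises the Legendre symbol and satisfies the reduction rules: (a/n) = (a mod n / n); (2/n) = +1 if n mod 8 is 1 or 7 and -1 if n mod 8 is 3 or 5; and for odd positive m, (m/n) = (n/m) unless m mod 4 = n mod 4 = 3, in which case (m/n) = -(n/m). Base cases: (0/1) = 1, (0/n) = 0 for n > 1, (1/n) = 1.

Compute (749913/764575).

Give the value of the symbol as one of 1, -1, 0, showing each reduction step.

-1

reciprocity: (749913/764575) = +1·(764575/749913) since 749913 mod 4 = 1, 764575 mod 4 = 3; sign now +1
(764575/749913) = (14662/749913)   [reduce mod 749913]
14662 = 2^1·7331; (2/749913) = +1 since 749913 mod 8 = 1, so (14662/749913) = (+1)^1·(7331/749913); sign now +1
reciprocity: (7331/749913) = +1·(749913/7331) since 7331 mod 4 = 3, 749913 mod 4 = 1; sign now +1
(749913/7331) = (2151/7331)   [reduce mod 7331]
reciprocity: (2151/7331) = -1·(7331/2151) since 2151 mod 4 = 3, 7331 mod 4 = 3; sign now -1
(7331/2151) = (878/2151)   [reduce mod 2151]
878 = 2^1·439; (2/2151) = +1 since 2151 mod 8 = 7, so (878/2151) = (+1)^1·(439/2151); sign now -1
reciprocity: (439/2151) = -1·(2151/439) since 439 mod 4 = 3, 2151 mod 4 = 3; sign now +1
(2151/439) = (395/439)   [reduce mod 439]
reciprocity: (395/439) = -1·(439/395) since 395 mod 4 = 3, 439 mod 4 = 3; sign now -1
(439/395) = (44/395)   [reduce mod 395]
44 = 2^2·11; (2/395) = -1 since 395 mod 8 = 3, so (44/395) = (-1)^2·(11/395); sign now -1
reciprocity: (11/395) = -1·(395/11) since 11 mod 4 = 3, 395 mod 4 = 3; sign now +1
(395/11) = (10/11)   [reduce mod 11]
10 = 2^1·5; (2/11) = -1 since 11 mod 8 = 3, so (10/11) = (-1)^1·(5/11); sign now -1
reciprocity: (5/11) = +1·(11/5) since 5 mod 4 = 1, 11 mod 4 = 3; sign now -1
(11/5) = (1/5)   [reduce mod 5]
(1/5) = 1; final value = sign = -1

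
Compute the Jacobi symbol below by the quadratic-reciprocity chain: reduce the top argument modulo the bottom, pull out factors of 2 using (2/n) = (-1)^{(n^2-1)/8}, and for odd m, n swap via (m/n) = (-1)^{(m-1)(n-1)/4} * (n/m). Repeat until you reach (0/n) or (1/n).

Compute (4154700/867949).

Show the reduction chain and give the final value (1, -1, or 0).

-1

(4154700/867949) = (682904/867949)   [reduce mod 867949]
682904 = 2^3·85363; (2/867949) = -1 since 867949 mod 8 = 5, so (682904/867949) = (-1)^3·(85363/867949); sign now -1
reciprocity: (85363/867949) = +1·(867949/85363) since 85363 mod 4 = 3, 867949 mod 4 = 1; sign now -1
(867949/85363) = (14319/85363)   [reduce mod 85363]
reciprocity: (14319/85363) = -1·(85363/14319) since 14319 mod 4 = 3, 85363 mod 4 = 3; sign now +1
(85363/14319) = (13768/14319)   [reduce mod 14319]
13768 = 2^3·1721; (2/14319) = +1 since 14319 mod 8 = 7, so (13768/14319) = (+1)^3·(1721/14319); sign now +1
reciprocity: (1721/14319) = +1·(14319/1721) since 1721 mod 4 = 1, 14319 mod 4 = 3; sign now +1
(14319/1721) = (551/1721)   [reduce mod 1721]
reciprocity: (551/1721) = +1·(1721/551) since 551 mod 4 = 3, 1721 mod 4 = 1; sign now +1
(1721/551) = (68/551)   [reduce mod 551]
68 = 2^2·17; (2/551) = +1 since 551 mod 8 = 7, so (68/551) = (+1)^2·(17/551); sign now +1
reciprocity: (17/551) = +1·(551/17) since 17 mod 4 = 1, 551 mod 4 = 3; sign now +1
(551/17) = (7/17)   [reduce mod 17]
reciprocity: (7/17) = +1·(17/7) since 7 mod 4 = 3, 17 mod 4 = 1; sign now +1
(17/7) = (3/7)   [reduce mod 7]
reciprocity: (3/7) = -1·(7/3) since 3 mod 4 = 3, 7 mod 4 = 3; sign now -1
(7/3) = (1/3)   [reduce mod 3]
(1/3) = 1; final value = sign = -1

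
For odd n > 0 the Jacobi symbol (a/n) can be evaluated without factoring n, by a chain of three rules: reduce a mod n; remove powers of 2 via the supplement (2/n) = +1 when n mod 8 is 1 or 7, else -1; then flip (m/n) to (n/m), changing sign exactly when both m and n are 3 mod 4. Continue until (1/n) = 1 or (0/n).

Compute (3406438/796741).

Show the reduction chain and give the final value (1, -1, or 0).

-1

(3406438/796741) = (219474/796741)   [reduce mod 796741]
219474 = 2^1·109737; (2/796741) = -1 since 796741 mod 8 = 5, so (219474/796741) = (-1)^1·(109737/796741); sign now -1
reciprocity: (109737/796741) = +1·(796741/109737) since 109737 mod 4 = 1, 796741 mod 4 = 1; sign now -1
(796741/109737) = (28582/109737)   [reduce mod 109737]
28582 = 2^1·14291; (2/109737) = +1 since 109737 mod 8 = 1, so (28582/109737) = (+1)^1·(14291/109737); sign now -1
reciprocity: (14291/109737) = +1·(109737/14291) since 14291 mod 4 = 3, 109737 mod 4 = 1; sign now -1
(109737/14291) = (9700/14291)   [reduce mod 14291]
9700 = 2^2·2425; (2/14291) = -1 since 14291 mod 8 = 3, so (9700/14291) = (-1)^2·(2425/14291); sign now -1
reciprocity: (2425/14291) = +1·(14291/2425) since 2425 mod 4 = 1, 14291 mod 4 = 3; sign now -1
(14291/2425) = (2166/2425)   [reduce mod 2425]
2166 = 2^1·1083; (2/2425) = +1 since 2425 mod 8 = 1, so (2166/2425) = (+1)^1·(1083/2425); sign now -1
reciprocity: (1083/2425) = +1·(2425/1083) since 1083 mod 4 = 3, 2425 mod 4 = 1; sign now -1
(2425/1083) = (259/1083)   [reduce mod 1083]
reciprocity: (259/1083) = -1·(1083/259) since 259 mod 4 = 3, 1083 mod 4 = 3; sign now +1
(1083/259) = (47/259)   [reduce mod 259]
reciprocity: (47/259) = -1·(259/47) since 47 mod 4 = 3, 259 mod 4 = 3; sign now -1
(259/47) = (24/47)   [reduce mod 47]
24 = 2^3·3; (2/47) = +1 since 47 mod 8 = 7, so (24/47) = (+1)^3·(3/47); sign now -1
reciprocity: (3/47) = -1·(47/3) since 3 mod 4 = 3, 47 mod 4 = 3; sign now +1
(47/3) = (2/3)   [reduce mod 3]
2 = 2^1·1; (2/3) = -1 since 3 mod 8 = 3, so (2/3) = (-1)^1·(1/3); sign now -1
(1/3) = 1; final value = sign = -1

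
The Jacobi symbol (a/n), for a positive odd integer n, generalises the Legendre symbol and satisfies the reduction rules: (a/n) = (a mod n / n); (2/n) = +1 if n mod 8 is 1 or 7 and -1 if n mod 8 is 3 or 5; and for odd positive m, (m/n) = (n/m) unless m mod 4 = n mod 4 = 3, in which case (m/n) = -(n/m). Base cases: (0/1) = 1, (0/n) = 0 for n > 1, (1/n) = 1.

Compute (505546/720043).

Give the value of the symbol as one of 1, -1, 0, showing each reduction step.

-1

factor out 2^1: 505546 = 2^1·252773; with 720043 mod 8 = 3, (2/720043) = -1; sign now -1; continue with (252773/720043)
flip (252773/720043) -> (720043/252773): both odd, 252773 mod 4 = 1, 720043 mod 4 = 3, so the flip contributes +1; sign now -1
(720043/252773): 720043 mod 252773 = 214497, so (720043/252773) = (214497/252773)
flip (214497/252773) -> (252773/214497): both odd, 214497 mod 4 = 1, 252773 mod 4 = 1, so the flip contributes +1; sign now -1
(252773/214497): 252773 mod 214497 = 38276, so (252773/214497) = (38276/214497)
factor out 2^2: 38276 = 2^2·9569; with 214497 mod 8 = 1, (2/214497) = +1; sign now -1; continue with (9569/214497)
flip (9569/214497) -> (214497/9569): both odd, 9569 mod 4 = 1, 214497 mod 4 = 1, so the flip contributes +1; sign now -1
(214497/9569): 214497 mod 9569 = 3979, so (214497/9569) = (3979/9569)
flip (3979/9569) -> (9569/3979): both odd, 3979 mod 4 = 3, 9569 mod 4 = 1, so the flip contributes +1; sign now -1
(9569/3979): 9569 mod 3979 = 1611, so (9569/3979) = (1611/3979)
flip (1611/3979) -> (3979/1611): both odd, 1611 mod 4 = 3, 3979 mod 4 = 3, so the flip contributes -1; sign now +1
(3979/1611): 3979 mod 1611 = 757, so (3979/1611) = (757/1611)
flip (757/1611) -> (1611/757): both odd, 757 mod 4 = 1, 1611 mod 4 = 3, so the flip contributes +1; sign now +1
(1611/757): 1611 mod 757 = 97, so (1611/757) = (97/757)
flip (97/757) -> (757/97): both odd, 97 mod 4 = 1, 757 mod 4 = 1, so the flip contributes +1; sign now +1
(757/97): 757 mod 97 = 78, so (757/97) = (78/97)
factor out 2^1: 78 = 2^1·39; with 97 mod 8 = 1, (2/97) = +1; sign now +1; continue with (39/97)
flip (39/97) -> (97/39): both odd, 39 mod 4 = 3, 97 mod 4 = 1, so the flip contributes +1; sign now +1
(97/39): 97 mod 39 = 19, so (97/39) = (19/39)
flip (19/39) -> (39/19): both odd, 19 mod 4 = 3, 39 mod 4 = 3, so the flip contributes -1; sign now -1
(39/19): 39 mod 19 = 1, so (39/19) = (1/19)
reached (1/19) = 1, so the symbol is -1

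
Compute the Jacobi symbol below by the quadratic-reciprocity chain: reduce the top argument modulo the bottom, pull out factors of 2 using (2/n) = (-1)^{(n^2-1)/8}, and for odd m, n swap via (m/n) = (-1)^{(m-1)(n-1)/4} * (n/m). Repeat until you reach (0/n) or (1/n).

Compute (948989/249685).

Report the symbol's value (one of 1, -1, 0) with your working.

1

(948989/249685): 948989 mod 249685 = 199934, so (948989/249685) = (199934/249685)
factor out 2^1: 199934 = 2^1·99967; with 249685 mod 8 = 5, (2/249685) = -1; sign now -1; continue with (99967/249685)
flip (99967/249685) -> (249685/99967): both odd, 99967 mod 4 = 3, 249685 mod 4 = 1, so the flip contributes +1; sign now -1
(249685/99967): 249685 mod 99967 = 49751, so (249685/99967) = (49751/99967)
flip (49751/99967) -> (99967/49751): both odd, 49751 mod 4 = 3, 99967 mod 4 = 3, so the flip contributes -1; sign now +1
(99967/49751): 99967 mod 49751 = 465, so (99967/49751) = (465/49751)
flip (465/49751) -> (49751/465): both odd, 465 mod 4 = 1, 49751 mod 4 = 3, so the flip contributes +1; sign now +1
(49751/465): 49751 mod 465 = 461, so (49751/465) = (461/465)
flip (461/465) -> (465/461): both odd, 461 mod 4 = 1, 465 mod 4 = 1, so the flip contributes +1; sign now +1
(465/461): 465 mod 461 = 4, so (465/461) = (4/461)
factor out 2^2: 4 = 2^2·1; with 461 mod 8 = 5, (2/461) = -1; sign now +1; continue with (1/461)
reached (1/461) = 1, so the symbol is +1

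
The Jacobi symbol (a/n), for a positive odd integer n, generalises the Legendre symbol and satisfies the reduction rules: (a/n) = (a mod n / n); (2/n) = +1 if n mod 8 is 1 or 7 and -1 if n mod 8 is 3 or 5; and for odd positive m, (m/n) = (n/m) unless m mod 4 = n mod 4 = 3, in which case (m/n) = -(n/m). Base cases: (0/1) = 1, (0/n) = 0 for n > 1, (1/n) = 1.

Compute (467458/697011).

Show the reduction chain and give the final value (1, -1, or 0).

1

467458 = 2^1·233729; (2/697011) = -1 since 697011 mod 8 = 3, so (467458/697011) = (-1)^1·(233729/697011); sign now -1
reciprocity: (233729/697011) = +1·(697011/233729) since 233729 mod 4 = 1, 697011 mod 4 = 3; sign now -1
(697011/233729) = (229553/233729)   [reduce mod 233729]
reciprocity: (229553/233729) = +1·(233729/229553) since 229553 mod 4 = 1, 233729 mod 4 = 1; sign now -1
(233729/229553) = (4176/229553)   [reduce mod 229553]
4176 = 2^4·261; (2/229553) = +1 since 229553 mod 8 = 1, so (4176/229553) = (+1)^4·(261/229553); sign now -1
reciprocity: (261/229553) = +1·(229553/261) since 261 mod 4 = 1, 229553 mod 4 = 1; sign now -1
(229553/261) = (134/261)   [reduce mod 261]
134 = 2^1·67; (2/261) = -1 since 261 mod 8 = 5, so (134/261) = (-1)^1·(67/261); sign now +1
reciprocity: (67/261) = +1·(261/67) since 67 mod 4 = 3, 261 mod 4 = 1; sign now +1
(261/67) = (60/67)   [reduce mod 67]
60 = 2^2·15; (2/67) = -1 since 67 mod 8 = 3, so (60/67) = (-1)^2·(15/67); sign now +1
reciprocity: (15/67) = -1·(67/15) since 15 mod 4 = 3, 67 mod 4 = 3; sign now -1
(67/15) = (7/15)   [reduce mod 15]
reciprocity: (7/15) = -1·(15/7) since 7 mod 4 = 3, 15 mod 4 = 3; sign now +1
(15/7) = (1/7)   [reduce mod 7]
(1/7) = 1; final value = sign = +1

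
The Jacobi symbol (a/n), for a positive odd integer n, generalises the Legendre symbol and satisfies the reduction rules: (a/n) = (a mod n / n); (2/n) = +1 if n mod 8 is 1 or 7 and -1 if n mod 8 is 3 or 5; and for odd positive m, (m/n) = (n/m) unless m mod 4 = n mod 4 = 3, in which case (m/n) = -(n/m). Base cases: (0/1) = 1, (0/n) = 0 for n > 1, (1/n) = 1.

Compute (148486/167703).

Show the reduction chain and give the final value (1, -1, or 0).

factor out 2^1: 148486 = 2^1·74243; with 167703 mod 8 = 7, (2/167703) = +1; sign now +1; continue with (74243/167703)
flip (74243/167703) -> (167703/74243): both odd, 74243 mod 4 = 3, 167703 mod 4 = 3, so the flip contributes -1; sign now -1
(167703/74243): 167703 mod 74243 = 19217, so (167703/74243) = (19217/74243)
flip (19217/74243) -> (74243/19217): both odd, 19217 mod 4 = 1, 74243 mod 4 = 3, so the flip contributes +1; sign now -1
(74243/19217): 74243 mod 19217 = 16592, so (74243/19217) = (16592/19217)
factor out 2^4: 16592 = 2^4·1037; with 19217 mod 8 = 1, (2/19217) = +1; sign now -1; continue with (1037/19217)
flip (1037/19217) -> (19217/1037): both odd, 1037 mod 4 = 1, 19217 mod 4 = 1, so the flip contributes +1; sign now -1
(19217/1037): 19217 mod 1037 = 551, so (19217/1037) = (551/1037)
flip (551/1037) -> (1037/551): both odd, 551 mod 4 = 3, 1037 mod 4 = 1, so the flip contributes +1; sign now -1
(1037/551): 1037 mod 551 = 486, so (1037/551) = (486/551)
factor out 2^1: 486 = 2^1·243; with 551 mod 8 = 7, (2/551) = +1; sign now -1; continue with (243/551)
flip (243/551) -> (551/243): both odd, 243 mod 4 = 3, 551 mod 4 = 3, so the flip contributes -1; sign now +1
(551/243): 551 mod 243 = 65, so (551/243) = (65/243)
flip (65/243) -> (243/65): both odd, 65 mod 4 = 1, 243 mod 4 = 3, so the flip contributes +1; sign now +1
(243/65): 243 mod 65 = 48, so (243/65) = (48/65)
factor out 2^4: 48 = 2^4·3; with 65 mod 8 = 1, (2/65) = +1; sign now +1; continue with (3/65)
flip (3/65) -> (65/3): both odd, 3 mod 4 = 3, 65 mod 4 = 1, so the flip contributes +1; sign now +1
(65/3): 65 mod 3 = 2, so (65/3) = (2/3)
factor out 2^1: 2 = 2^1·1; with 3 mod 8 = 3, (2/3) = -1; sign now -1; continue with (1/3)
reached (1/3) = 1, so the symbol is -1

-1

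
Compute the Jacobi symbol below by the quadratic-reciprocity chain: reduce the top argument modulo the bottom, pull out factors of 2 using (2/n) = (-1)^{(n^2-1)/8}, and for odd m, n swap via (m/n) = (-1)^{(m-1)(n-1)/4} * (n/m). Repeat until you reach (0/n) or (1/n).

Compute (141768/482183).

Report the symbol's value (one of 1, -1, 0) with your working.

factor out 2^3: 141768 = 2^3·17721; with 482183 mod 8 = 7, (2/482183) = +1; sign now +1; continue with (17721/482183)
flip (17721/482183) -> (482183/17721): both odd, 17721 mod 4 = 1, 482183 mod 4 = 3, so the flip contributes +1; sign now +1
(482183/17721): 482183 mod 17721 = 3716, so (482183/17721) = (3716/17721)
factor out 2^2: 3716 = 2^2·929; with 17721 mod 8 = 1, (2/17721) = +1; sign now +1; continue with (929/17721)
flip (929/17721) -> (17721/929): both odd, 929 mod 4 = 1, 17721 mod 4 = 1, so the flip contributes +1; sign now +1
(17721/929): 17721 mod 929 = 70, so (17721/929) = (70/929)
factor out 2^1: 70 = 2^1·35; with 929 mod 8 = 1, (2/929) = +1; sign now +1; continue with (35/929)
flip (35/929) -> (929/35): both odd, 35 mod 4 = 3, 929 mod 4 = 1, so the flip contributes +1; sign now +1
(929/35): 929 mod 35 = 19, so (929/35) = (19/35)
flip (19/35) -> (35/19): both odd, 19 mod 4 = 3, 35 mod 4 = 3, so the flip contributes -1; sign now -1
(35/19): 35 mod 19 = 16, so (35/19) = (16/19)
factor out 2^4: 16 = 2^4·1; with 19 mod 8 = 3, (2/19) = -1; sign now -1; continue with (1/19)
reached (1/19) = 1, so the symbol is -1

-1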